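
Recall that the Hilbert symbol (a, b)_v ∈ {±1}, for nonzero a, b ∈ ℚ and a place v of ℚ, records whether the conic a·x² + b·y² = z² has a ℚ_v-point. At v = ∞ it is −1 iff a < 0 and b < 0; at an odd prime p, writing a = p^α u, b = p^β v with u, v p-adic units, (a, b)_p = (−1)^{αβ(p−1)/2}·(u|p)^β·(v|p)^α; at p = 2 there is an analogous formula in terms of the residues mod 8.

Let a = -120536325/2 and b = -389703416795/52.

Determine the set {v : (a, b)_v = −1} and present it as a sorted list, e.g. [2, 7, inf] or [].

Mod squares: a ≡ -26, b ≡ -20735. Check v ∈ {∞, 2, 3, 5, 7, 11, 13, 29}.
v=11: a=11^0·(≡7), b=11^3·(≡10) mod 11; (7|11)=-1, (10|11)=-1; (−1)^{0·3·5}·(-1)^3·(-1)^0 = -1.
v=2: v_2(a)=-1, v_2(b)=-2; units ≡ 3, 1 (mod 8); ε·ε+αω+βω = 1·0+-1·0+-2·1 ≡ 0  ⇒  (a,b)_2 = +1.
v=∞: -26 < 0 and -20735 < 0  ⇒  (a,b)_∞ = -1.
v=13: a=13^1·(≡2), b=13^-1·(≡12) mod 13; (2|13)=-1, (12|13)=+1; (−1)^{1·-1·6}·(-1)^-1·(+1)^1 = -1.
v=5: a=5^2·(≡1), b=5^1·(≡3) mod 5; (1|5)=+1, (3|5)=-1; (−1)^{2·1·2}·(+1)^1·(-1)^2 = +1.
v=29: a=29^2·(≡11), b=29^3·(≡15) mod 29; (11|29)=-1, (15|29)=-1; (−1)^{2·3·14}·(-1)^3·(-1)^2 = -1.
v=7: a=7^2·(≡4), b=7^4·(≡3) mod 7; (4|7)=+1, (3|7)=-1; (−1)^{2·4·3}·(+1)^4·(-1)^2 = +1.
v=3: a=3^2·(≡1), b=3^0·(≡1) mod 3; (1|3)=+1, (1|3)=+1; (−1)^{2·0·1}·(+1)^0·(+1)^2 = +1.
(-26, -20735 / ℚ) ramifies at {11, 13, 29, ∞}: a division algebra.

[11, 13, 29, inf]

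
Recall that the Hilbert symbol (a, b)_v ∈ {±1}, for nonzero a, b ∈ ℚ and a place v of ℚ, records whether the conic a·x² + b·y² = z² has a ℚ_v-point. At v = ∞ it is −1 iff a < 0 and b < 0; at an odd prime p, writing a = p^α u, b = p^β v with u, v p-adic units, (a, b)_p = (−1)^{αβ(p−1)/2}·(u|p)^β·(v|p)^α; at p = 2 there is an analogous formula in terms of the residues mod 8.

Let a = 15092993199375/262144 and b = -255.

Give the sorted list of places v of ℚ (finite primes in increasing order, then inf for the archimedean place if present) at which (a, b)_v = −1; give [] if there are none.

(a, b) ≡ (676039, -255) mod (ℚ^×)²; places V = {2, 3, 5, 7, 13, 17, 19, 23, ∞}.
(a,b)_2: α=-18, β=0; u≡7, v≡1 (mod 8); ε(u)ε(v)=1·0, αω(v)=-18·0, βω(u)=0·0; sum ≡ 0  ⇒  +1.
(a,b)_3: α=6, u≡1; β=1, v≡2 (mod 3); (1|3)=+1, (2|3)=-1; sign (−1)^0·+1^1·-1^6 = +1.
(a,b)_17: α=1, u≡1; β=1, v≡2 (mod 17); (1|17)=+1, (2|17)=+1; sign (−1)^0·+1^1·+1^1 = +1.
(a,b)_7: α=3, u≡3; β=0, v≡4 (mod 7); (3|7)=-1, (4|7)=+1; sign (−1)^0·-1^0·+1^3 = +1.
(a,b)_23: α=1, u≡10; β=0, v≡21 (mod 23); (10|23)=-1, (21|23)=-1; sign (−1)^0·-1^0·-1^1 = -1.
(a,b)_∞: sgn(676039)=+, sgn(-255)=−, so +1.
(a,b)_19: α=1, u≡12; β=0, v≡11 (mod 19); (12|19)=-1, (11|19)=+1; sign (−1)^0·-1^0·+1^1 = +1.
(a,b)_5: α=4, u≡1; β=1, v≡4 (mod 5); (1|5)=+1, (4|5)=+1; sign (−1)^0·+1^1·+1^4 = +1.
(a,b)_13: α=1, u≡9; β=0, v≡5 (mod 13); (9|13)=+1, (5|13)=-1; sign (−1)^0·+1^0·-1^1 = -1.
|Ram(676039, -255)| = 2, even; anisotropic at {13, 23}.

[13, 23]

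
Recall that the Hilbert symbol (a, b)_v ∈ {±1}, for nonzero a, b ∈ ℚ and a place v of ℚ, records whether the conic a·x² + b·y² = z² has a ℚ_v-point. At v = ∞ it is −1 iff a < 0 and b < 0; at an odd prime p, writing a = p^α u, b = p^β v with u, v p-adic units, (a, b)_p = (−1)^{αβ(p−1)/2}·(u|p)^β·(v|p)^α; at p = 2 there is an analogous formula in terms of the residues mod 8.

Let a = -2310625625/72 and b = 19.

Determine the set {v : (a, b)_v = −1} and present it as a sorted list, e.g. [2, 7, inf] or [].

[11, 19]

(a, b) ≡ (-418, 19) mod (ℚ^×)²; places V = {2, 3, 5, 7, 11, 19, ∞}.
(a,b)_3: α=-2, u≡2; β=0, v≡1 (mod 3); (2|3)=-1, (1|3)=+1; sign (−1)^0·-1^0·+1^-2 = +1.
(a,b)_5: α=4, u≡2; β=0, v≡4 (mod 5); (2|5)=-1, (4|5)=+1; sign (−1)^0·-1^0·+1^4 = +1.
(a,b)_11: α=1, u≡10; β=0, v≡8 (mod 11); (10|11)=-1, (8|11)=-1; sign (−1)^0·-1^0·-1^1 = -1.
(a,b)_7: α=2, u≡4; β=0, v≡5 (mod 7); (4|7)=+1, (5|7)=-1; sign (−1)^0·+1^0·-1^2 = +1.
(a,b)_∞: sgn(-418)=−, sgn(19)=+, so +1.
(a,b)_19: α=3, u≡6; β=1, v≡1 (mod 19); (6|19)=+1, (1|19)=+1; sign (−1)^1·+1^1·+1^3 = -1.
(a,b)_2: α=-3, β=0; u≡7, v≡3 (mod 8); ε(u)ε(v)=1·1, αω(v)=-3·1, βω(u)=0·0; sum ≡ 0  ⇒  +1.
(-418, 19 / ℚ) ramifies at {11, 19}: a division algebra.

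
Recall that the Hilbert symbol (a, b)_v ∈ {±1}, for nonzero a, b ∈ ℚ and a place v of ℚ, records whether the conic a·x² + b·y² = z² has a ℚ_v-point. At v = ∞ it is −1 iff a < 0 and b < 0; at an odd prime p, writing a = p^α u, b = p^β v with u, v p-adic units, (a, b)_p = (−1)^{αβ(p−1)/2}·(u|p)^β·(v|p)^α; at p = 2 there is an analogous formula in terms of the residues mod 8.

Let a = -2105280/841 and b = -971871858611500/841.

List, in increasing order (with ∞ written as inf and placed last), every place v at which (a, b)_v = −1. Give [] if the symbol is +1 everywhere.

Mod squares: a ≡ -3655, b ≡ -5671915. Check v ∈ {∞, 2, 3, 5, 7, 11, 17, 23, 29, 31, 37, 43}.
v=17: a=17^1·(≡7), b=17^2·(≡16) mod 17; (7|17)=-1, (16|17)=+1; (−1)^{1·2·8}·(-1)^2·(+1)^1 = +1.
v=43: a=43^1·(≡24), b=43^1·(≡20) mod 43; (24|43)=+1, (20|43)=-1; (−1)^{1·1·21}·(+1)^1·(-1)^1 = +1.
v=2: v_2(a)=6, v_2(b)=2; units ≡ 1, 5 (mod 8); ε·ε+αω+βω = 0·0+6·1+2·0 ≡ 0  ⇒  (a,b)_2 = +1.
v=37: a=37^0·(≡35), b=37^1·(≡33) mod 37; (35|37)=-1, (33|37)=+1; (−1)^{0·1·18}·(-1)^1·(+1)^0 = -1.
v=3: a=3^2·(≡2), b=3^0·(≡2) mod 3; (2|3)=-1, (2|3)=-1; (−1)^{2·0·1}·(-1)^0·(-1)^2 = +1.
v=11: a=11^0·(≡2), b=11^2·(≡1) mod 11; (2|11)=-1, (1|11)=+1; (−1)^{0·2·5}·(-1)^2·(+1)^0 = +1.
v=∞: -3655 < 0 and -5671915 < 0  ⇒  (a,b)_∞ = -1.
v=23: a=23^0·(≡9), b=23^1·(≡6) mod 23; (9|23)=+1, (6|23)=+1; (−1)^{0·1·11}·(+1)^1·(+1)^0 = +1.
v=7: a=7^0·(≡5), b=7^2·(≡3) mod 7; (5|7)=-1, (3|7)=-1; (−1)^{0·2·3}·(-1)^2·(-1)^0 = +1.
v=29: a=29^-2·(≡4), b=29^-2·(≡18) mod 29; (4|29)=+1, (18|29)=-1; (−1)^{-2·-2·14}·(+1)^-2·(-1)^-2 = +1.
v=31: a=31^0·(≡29), b=31^1·(≡14) mod 31; (29|31)=-1, (14|31)=+1; (−1)^{0·1·15}·(-1)^1·(+1)^0 = -1.
v=5: a=5^1·(≡4), b=5^3·(≡3) mod 5; (4|5)=+1, (3|5)=-1; (−1)^{1·3·2}·(+1)^3·(-1)^1 = -1.
Ram(-3655, -5671915) = {5, 31, 37, ∞}; no ℚ_5-point on the conic.

[5, 31, 37, inf]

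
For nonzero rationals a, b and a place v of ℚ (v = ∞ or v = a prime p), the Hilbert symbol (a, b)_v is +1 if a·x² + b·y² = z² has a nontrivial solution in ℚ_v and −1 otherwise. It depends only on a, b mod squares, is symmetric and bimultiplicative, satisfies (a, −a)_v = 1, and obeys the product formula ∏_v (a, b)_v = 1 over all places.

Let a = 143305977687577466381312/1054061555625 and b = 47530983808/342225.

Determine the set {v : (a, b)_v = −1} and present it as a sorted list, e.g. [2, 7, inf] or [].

(a, b) ≡ (17, 21238) mod (ℚ^×)²; places V = {2, 3, 5, 7, 11, 13, 17, 29, 37, 41, ∞}.
(a,b)_2: α=10, β=7; u≡1, v≡3 (mod 8); ε(u)ε(v)=0·1, αω(v)=10·1, βω(u)=7·0; sum ≡ 0  ⇒  +1.
(a,b)_37: α=2, u≡13; β=1, v≡23 (mod 37); (13|37)=-1, (23|37)=-1; sign (−1)^0·-1^1·-1^2 = -1.
(a,b)_11: α=6, u≡2; β=2, v≡10 (mod 11); (2|11)=-1, (10|11)=-1; sign (−1)^0·-1^2·-1^6 = +1.
(a,b)_13: α=-4, u≡10; β=-2, v≡10 (mod 13); (10|13)=+1, (10|13)=+1; sign (−1)^0·+1^-2·+1^-4 = +1.
(a,b)_29: α=2, u≡18; β=0, v≡17 (mod 29); (18|29)=-1, (17|29)=-1; sign (−1)^0·-1^0·-1^2 = +1.
(a,b)_7: α=4, u≡3; β=1, v≡6 (mod 7); (3|7)=-1, (6|7)=-1; sign (−1)^0·-1^1·-1^4 = -1.
(a,b)_5: α=-4, u≡3; β=-2, v≡2 (mod 5); (3|5)=-1, (2|5)=-1; sign (−1)^0·-1^-2·-1^-4 = +1.
(a,b)_∞: sgn(17)=+, sgn(21238)=+, so +1.
(a,b)_41: α=2, u≡30; β=1, v≡7 (mod 41); (30|41)=-1, (7|41)=-1; sign (−1)^0·-1^1·-1^2 = -1.
(a,b)_17: α=1, u≡15; β=2, v≡3 (mod 17); (15|17)=+1, (3|17)=-1; sign (−1)^0·+1^2·-1^1 = -1.
(a,b)_3: α=-10, u≡2; β=-4, v≡1 (mod 3); (2|3)=-1, (1|3)=+1; sign (−1)^0·-1^-4·+1^-10 = +1.
Ram(17, 21238) = {7, 17, 37, 41}; no ℚ_7-point on the conic.

[7, 17, 37, 41]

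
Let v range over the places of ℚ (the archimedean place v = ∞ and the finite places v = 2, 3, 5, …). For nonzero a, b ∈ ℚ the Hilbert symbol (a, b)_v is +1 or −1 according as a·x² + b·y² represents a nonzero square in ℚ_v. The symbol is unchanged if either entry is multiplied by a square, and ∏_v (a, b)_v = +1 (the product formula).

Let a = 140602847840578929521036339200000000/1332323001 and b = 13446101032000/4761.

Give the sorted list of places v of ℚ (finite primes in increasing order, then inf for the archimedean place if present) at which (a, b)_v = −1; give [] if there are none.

Mod squares: a ≡ 1944202, b ≡ 49726705. Check v ∈ {∞, 2, 3, 5, 7, 13, 19, 23, 37, 43, 47}.
v=7: a=7^2·(≡4), b=7^1·(≡6) mod 7; (4|7)=+1, (6|7)=-1; (−1)^{2·1·3}·(+1)^1·(-1)^2 = +1.
v=47: a=47^3·(≡3), b=47^1·(≡39) mod 47; (3|47)=+1, (39|47)=-1; (−1)^{3·1·23}·(+1)^1·(-1)^3 = +1.
v=43: a=43^3·(≡38), b=43^1·(≡38) mod 43; (38|43)=+1, (38|43)=+1; (−1)^{3·1·21}·(+1)^1·(+1)^3 = -1.
v=∞: 1944202 > 0 and 49726705 > 0  ⇒  (a,b)_∞ = +1.
v=37: a=37^3·(≡32), b=37^1·(≡20) mod 37; (32|37)=-1, (20|37)=-1; (−1)^{3·1·18}·(-1)^1·(-1)^3 = +1.
v=2: v_2(a)=17, v_2(b)=6; units ≡ 5, 1 (mod 8); ε·ε+αω+βω = 0·0+17·0+6·1 ≡ 0  ⇒  (a,b)_2 = +1.
v=19: a=19^2·(≡18), b=19^1·(≡2) mod 19; (18|19)=-1, (2|19)=-1; (−1)^{2·1·9}·(-1)^1·(-1)^2 = -1.
v=3: a=3^-2·(≡1), b=3^-2·(≡1) mod 3; (1|3)=+1, (1|3)=+1; (−1)^{-2·-2·1}·(+1)^-2·(+1)^-2 = +1.
v=23: a=23^-6·(≡8), b=23^-2·(≡20) mod 23; (8|23)=+1, (20|23)=-1; (−1)^{-6·-2·11}·(+1)^-2·(-1)^-6 = +1.
v=5: a=5^8·(≡2), b=5^3·(≡1) mod 5; (2|5)=-1, (1|5)=+1; (−1)^{8·3·2}·(-1)^3·(+1)^8 = -1.
v=13: a=13^5·(≡6), b=13^2·(≡5) mod 13; (6|13)=-1, (5|13)=-1; (−1)^{5·2·6}·(-1)^2·(-1)^5 = -1.
|Ram(1944202, 49726705)| = 4, even; anisotropic at {5, 13, 19, 43}.

[5, 13, 19, 43]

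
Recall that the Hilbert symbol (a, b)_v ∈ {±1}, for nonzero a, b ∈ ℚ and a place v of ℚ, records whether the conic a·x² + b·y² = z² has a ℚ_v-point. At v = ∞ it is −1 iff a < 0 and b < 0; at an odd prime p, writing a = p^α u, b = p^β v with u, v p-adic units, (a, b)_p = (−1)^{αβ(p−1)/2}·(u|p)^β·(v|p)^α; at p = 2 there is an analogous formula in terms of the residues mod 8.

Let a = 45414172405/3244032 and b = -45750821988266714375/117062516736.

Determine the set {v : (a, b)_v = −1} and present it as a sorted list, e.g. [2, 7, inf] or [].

Mod squares: a ≡ 17710, b ≡ -23. Check v ∈ {∞, 2, 3, 5, 7, 11, 23, 29, 37}.
v=5: a=5^1·(≡3), b=5^4·(≡2) mod 5; (3|5)=-1, (2|5)=-1; (−1)^{1·4·2}·(-1)^4·(-1)^1 = -1.
v=29: a=29^2·(≡6), b=29^4·(≡7) mod 29; (6|29)=+1, (7|29)=+1; (−1)^{2·4·14}·(+1)^4·(+1)^2 = +1.
v=∞: 17710 > 0 and -23 < 0  ⇒  (a,b)_∞ = +1.
v=7: a=7^3·(≡5), b=7^4·(≡5) mod 7; (5|7)=-1, (5|7)=-1; (−1)^{3·4·3}·(-1)^4·(-1)^3 = -1.
v=11: a=11^-1·(≡4), b=11^-2·(≡2) mod 11; (4|11)=+1, (2|11)=-1; (−1)^{-1·-2·5}·(+1)^-2·(-1)^-1 = -1.
v=3: a=3^-2·(≡1), b=3^-10·(≡1) mod 3; (1|3)=+1, (1|3)=+1; (−1)^{-2·-10·1}·(+1)^-10·(+1)^-2 = +1.
v=37: a=37^2·(≡17), b=37^4·(≡8) mod 37; (17|37)=-1, (8|37)=-1; (−1)^{2·4·18}·(-1)^4·(-1)^2 = +1.
v=2: v_2(a)=-15, v_2(b)=-14; units ≡ 7, 1 (mod 8); ε·ε+αω+βω = 1·0+-15·0+-14·0 ≡ 0  ⇒  (a,b)_2 = +1.
v=23: a=23^1·(≡14), b=23^1·(≡7) mod 23; (14|23)=-1, (7|23)=-1; (−1)^{1·1·11}·(-1)^1·(-1)^1 = -1.
Ram(17710, -23) = {5, 7, 11, 23}; no ℚ_5-point on the conic.

[5, 7, 11, 23]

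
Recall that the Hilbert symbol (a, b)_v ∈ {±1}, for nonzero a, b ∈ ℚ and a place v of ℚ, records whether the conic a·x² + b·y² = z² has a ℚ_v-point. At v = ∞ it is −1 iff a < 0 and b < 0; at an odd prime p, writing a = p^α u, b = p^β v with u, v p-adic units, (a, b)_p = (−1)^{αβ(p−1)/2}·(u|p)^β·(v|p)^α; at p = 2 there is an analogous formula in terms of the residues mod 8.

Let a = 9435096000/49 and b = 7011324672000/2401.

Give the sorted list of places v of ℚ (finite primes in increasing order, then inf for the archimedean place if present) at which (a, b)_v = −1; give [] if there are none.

[2, 3, 5, 19]

Mod squares: a ≡ 15, b ≡ 6270. Check v ∈ {∞, 2, 3, 5, 7, 11, 19}.
v=2: v_2(a)=6, v_2(b)=11; units ≡ 7, 7 (mod 8); ε·ε+αω+βω = 1·1+6·0+11·0 ≡ 1  ⇒  (a,b)_2 = -1.
v=19: a=19^2·(≡12), b=19^3·(≡11) mod 19; (12|19)=-1, (11|19)=+1; (−1)^{2·3·9}·(-1)^3·(+1)^2 = -1.
v=∞: 15 > 0 and 6270 > 0  ⇒  (a,b)_∞ = +1.
v=5: a=5^3·(≡2), b=5^3·(≡1) mod 5; (2|5)=-1, (1|5)=+1; (−1)^{3·3·2}·(-1)^3·(+1)^3 = -1.
v=11: a=11^2·(≡5), b=11^3·(≡4) mod 11; (5|11)=+1, (4|11)=+1; (−1)^{2·3·5}·(+1)^3·(+1)^2 = +1.
v=7: a=7^-2·(≡1), b=7^-4·(≡5) mod 7; (1|7)=+1, (5|7)=-1; (−1)^{-2·-4·3}·(+1)^-4·(-1)^-2 = +1.
v=3: a=3^3·(≡2), b=3^1·(≡2) mod 3; (2|3)=-1, (2|3)=-1; (−1)^{3·1·1}·(-1)^1·(-1)^3 = -1.
|Ram(15, 6270)| = 4, even; anisotropic at {2, 3, 5, 19}.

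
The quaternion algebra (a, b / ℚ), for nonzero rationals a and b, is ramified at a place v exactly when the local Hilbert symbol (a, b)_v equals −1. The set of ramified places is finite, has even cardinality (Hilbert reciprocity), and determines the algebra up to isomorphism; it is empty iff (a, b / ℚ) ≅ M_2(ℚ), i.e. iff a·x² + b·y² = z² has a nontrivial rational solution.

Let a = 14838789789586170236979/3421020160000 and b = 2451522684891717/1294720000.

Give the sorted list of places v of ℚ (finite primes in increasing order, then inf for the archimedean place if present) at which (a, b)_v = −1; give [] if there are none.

(a, b) ≡ (19, 3059) mod (ℚ^×)²; places V = {2, 3, 5, 7, 17, 19, 23, ∞}.
(a,b)_17: α=-4, u≡9; β=-2, v≡8 (mod 17); (9|17)=+1, (8|17)=+1; sign (−1)^0·+1^-2·+1^-4 = +1.
(a,b)_23: α=2, u≡7; β=1, v≡9 (mod 23); (7|23)=-1, (9|23)=+1; sign (−1)^0·-1^1·+1^2 = -1.
(a,b)_3: α=22, u≡1; β=16, v≡2 (mod 3); (1|3)=+1, (2|3)=-1; sign (−1)^0·+1^16·-1^22 = +1.
(a,b)_7: α=0, u≡5; β=-1, v≡3 (mod 7); (5|7)=-1, (3|7)=-1; sign (−1)^0·-1^-1·-1^0 = -1.
(a,b)_2: α=-16, β=-10; u≡3, v≡3 (mod 8); ε(u)ε(v)=1·1, αω(v)=-16·1, βω(u)=-10·1; sum ≡ 1  ⇒  -1.
(a,b)_5: α=-4, u≡4; β=-4, v≡1 (mod 5); (4|5)=+1, (1|5)=+1; sign (−1)^0·+1^-4·+1^-4 = +1.
(a,b)_∞: sgn(19)=+, sgn(3059)=+, so +1.
(a,b)_19: α=7, u≡9; β=5, v≡4 (mod 19); (9|19)=+1, (4|19)=+1; sign (−1)^1·+1^5·+1^7 = -1.
Ram(19, 3059) = {2, 7, 19, 23}; no ℚ_2-point on the conic.

[2, 7, 19, 23]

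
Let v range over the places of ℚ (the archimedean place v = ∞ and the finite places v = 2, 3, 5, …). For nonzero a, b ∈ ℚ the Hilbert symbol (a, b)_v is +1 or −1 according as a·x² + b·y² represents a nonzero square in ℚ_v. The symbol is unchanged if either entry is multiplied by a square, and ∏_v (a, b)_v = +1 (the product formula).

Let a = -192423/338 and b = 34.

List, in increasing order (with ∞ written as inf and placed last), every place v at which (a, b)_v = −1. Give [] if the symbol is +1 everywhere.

[7, 17]

(a, b) ≡ (-7854, 34) mod (ℚ^×)²; places V = {2, 3, 7, 11, 13, 17, ∞}.
(a,b)_3: α=1, u≡1; β=0, v≡1 (mod 3); (1|3)=+1, (1|3)=+1; sign (−1)^0·+1^0·+1^1 = +1.
(a,b)_13: α=-2, u≡8; β=0, v≡8 (mod 13); (8|13)=-1, (8|13)=-1; sign (−1)^0·-1^0·-1^-2 = +1.
(a,b)_∞: sgn(-7854)=−, sgn(34)=+, so +1.
(a,b)_17: α=1, u≡7; β=1, v≡2 (mod 17); (7|17)=-1, (2|17)=+1; sign (−1)^0·-1^1·+1^1 = -1.
(a,b)_7: α=3, u≡3; β=0, v≡6 (mod 7); (3|7)=-1, (6|7)=-1; sign (−1)^0·-1^0·-1^3 = -1.
(a,b)_11: α=1, u≡1; β=0, v≡1 (mod 11); (1|11)=+1, (1|11)=+1; sign (−1)^0·+1^0·+1^1 = +1.
(a,b)_2: α=-1, β=1; u≡1, v≡1 (mod 8); ε(u)ε(v)=0·0, αω(v)=-1·0, βω(u)=1·0; sum ≡ 0  ⇒  +1.
(-7854, 34 / ℚ) ramifies at {7, 17}: a division algebra.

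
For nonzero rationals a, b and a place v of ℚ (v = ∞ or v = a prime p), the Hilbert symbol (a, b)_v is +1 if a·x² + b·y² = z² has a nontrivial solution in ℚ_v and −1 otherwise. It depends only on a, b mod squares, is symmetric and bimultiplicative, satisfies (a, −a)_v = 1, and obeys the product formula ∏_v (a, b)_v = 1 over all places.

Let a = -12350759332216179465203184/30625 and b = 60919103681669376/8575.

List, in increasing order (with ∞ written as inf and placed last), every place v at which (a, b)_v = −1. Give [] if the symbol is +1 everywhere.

[19, 23]

(a, b) ≡ (-8151, 23023) mod (ℚ^×)²; places V = {2, 3, 5, 7, 11, 13, 19, 23, ∞}.
(a,b)_19: α=3, u≡3; β=2, v≡12 (mod 19); (3|19)=-1, (12|19)=-1; sign (−1)^0·-1^2·-1^3 = -1.
(a,b)_3: α=5, u≡1; β=4, v≡1 (mod 3); (1|3)=+1, (1|3)=+1; sign (−1)^0·+1^4·+1^5 = +1.
(a,b)_5: α=-4, u≡4; β=-2, v≡2 (mod 5); (4|5)=+1, (2|5)=-1; sign (−1)^0·+1^-2·-1^-4 = +1.
(a,b)_23: α=2, u≡22; β=1, v≡8 (mod 23); (22|23)=-1, (8|23)=+1; sign (−1)^0·-1^1·+1^2 = -1.
(a,b)_7: α=-2, u≡1; β=-3, v≡6 (mod 7); (1|7)=+1, (6|7)=-1; sign (−1)^0·+1^-3·-1^-2 = +1.
(a,b)_2: α=4, β=8; u≡1, v≡7 (mod 8); ε(u)ε(v)=0·1, αω(v)=4·0, βω(u)=8·0; sum ≡ 0  ⇒  +1.
(a,b)_11: α=9, u≡8; β=5, v≡1 (mod 11); (8|11)=-1, (1|11)=+1; sign (−1)^1·-1^5·+1^9 = +1.
(a,b)_∞: sgn(-8151)=−, sgn(23023)=+, so +1.
(a,b)_13: α=5, u≡10; β=3, v≡3 (mod 13); (10|13)=+1, (3|13)=+1; sign (−1)^0·+1^3·+1^5 = +1.
(-8151, 23023 / ℚ) ramifies at {19, 23}: a division algebra.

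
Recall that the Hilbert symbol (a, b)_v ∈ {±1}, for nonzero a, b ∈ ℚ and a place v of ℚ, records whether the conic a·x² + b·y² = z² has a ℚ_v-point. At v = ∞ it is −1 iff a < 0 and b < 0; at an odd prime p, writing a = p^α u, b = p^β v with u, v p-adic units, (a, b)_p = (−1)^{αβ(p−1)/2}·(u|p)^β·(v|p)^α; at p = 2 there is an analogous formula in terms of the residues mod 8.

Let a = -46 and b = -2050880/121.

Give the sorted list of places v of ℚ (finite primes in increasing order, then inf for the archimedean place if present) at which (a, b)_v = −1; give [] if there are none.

Mod squares: a ≡ -46, b ≡ -32045. Check v ∈ {∞, 2, 5, 11, 13, 17, 23, 29}.
v=29: a=29^0·(≡12), b=29^1·(≡8) mod 29; (12|29)=-1, (8|29)=-1; (−1)^{0·1·14}·(-1)^1·(-1)^0 = -1.
v=∞: -46 < 0 and -32045 < 0  ⇒  (a,b)_∞ = -1.
v=17: a=17^0·(≡5), b=17^1·(≡13) mod 17; (5|17)=-1, (13|17)=+1; (−1)^{0·1·8}·(-1)^1·(+1)^0 = -1.
v=11: a=11^0·(≡9), b=11^-2·(≡4) mod 11; (9|11)=+1, (4|11)=+1; (−1)^{0·-2·5}·(+1)^-2·(+1)^0 = +1.
v=5: a=5^0·(≡4), b=5^1·(≡4) mod 5; (4|5)=+1, (4|5)=+1; (−1)^{0·1·2}·(+1)^1·(+1)^0 = +1.
v=23: a=23^1·(≡21), b=23^0·(≡5) mod 23; (21|23)=-1, (5|23)=-1; (−1)^{1·0·11}·(-1)^0·(-1)^1 = -1.
v=2: v_2(a)=1, v_2(b)=6; units ≡ 1, 3 (mod 8); ε·ε+αω+βω = 0·1+1·1+6·0 ≡ 1  ⇒  (a,b)_2 = -1.
v=13: a=13^0·(≡6), b=13^1·(≡2) mod 13; (6|13)=-1, (2|13)=-1; (−1)^{0·1·6}·(-1)^1·(-1)^0 = -1.
|Ram(-46, -32045)| = 6, even; anisotropic at {2, 13, 17, 23, 29, ∞}.

[2, 13, 17, 23, 29, inf]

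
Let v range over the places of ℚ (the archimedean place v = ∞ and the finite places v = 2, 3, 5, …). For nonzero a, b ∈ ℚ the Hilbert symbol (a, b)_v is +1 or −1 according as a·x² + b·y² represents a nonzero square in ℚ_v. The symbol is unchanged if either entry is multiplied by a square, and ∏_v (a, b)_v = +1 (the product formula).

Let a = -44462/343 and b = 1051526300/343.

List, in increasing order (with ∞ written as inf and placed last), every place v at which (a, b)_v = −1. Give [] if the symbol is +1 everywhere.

[11, 43]

Mod squares: a ≡ -311234, b ≡ 329. Check v ∈ {∞, 2, 5, 7, 11, 43, 47}.
v=5: a=5^0·(≡1), b=5^2·(≡4) mod 5; (1|5)=+1, (4|5)=+1; (−1)^{0·2·2}·(+1)^2·(+1)^0 = +1.
v=2: v_2(a)=1, v_2(b)=2; units ≡ 7, 1 (mod 8); ε·ε+αω+βω = 1·0+1·0+2·0 ≡ 0  ⇒  (a,b)_2 = +1.
v=7: a=7^-3·(≡2), b=7^-3·(≡6) mod 7; (2|7)=+1, (6|7)=-1; (−1)^{-3·-3·3}·(+1)^-3·(-1)^-3 = +1.
v=43: a=43^1·(≡2), b=43^2·(≡18) mod 43; (2|43)=-1, (18|43)=-1; (−1)^{1·2·21}·(-1)^2·(-1)^1 = -1.
v=47: a=47^1·(≡13), b=47^1·(≡24) mod 47; (13|47)=-1, (24|47)=+1; (−1)^{1·1·23}·(-1)^1·(+1)^1 = +1.
v=11: a=11^1·(≡3), b=11^2·(≡7) mod 11; (3|11)=+1, (7|11)=-1; (−1)^{1·2·5}·(+1)^2·(-1)^1 = -1.
v=∞: -311234 < 0 and 329 > 0  ⇒  (a,b)_∞ = +1.
(-311234, 329 / ℚ) ramifies at {11, 43}: a division algebra.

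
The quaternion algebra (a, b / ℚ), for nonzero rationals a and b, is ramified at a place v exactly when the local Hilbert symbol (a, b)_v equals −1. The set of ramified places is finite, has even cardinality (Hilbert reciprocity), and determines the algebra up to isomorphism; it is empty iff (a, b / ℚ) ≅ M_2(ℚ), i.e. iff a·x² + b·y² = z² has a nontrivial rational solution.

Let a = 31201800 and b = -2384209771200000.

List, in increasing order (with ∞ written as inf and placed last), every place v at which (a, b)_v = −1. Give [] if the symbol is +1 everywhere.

(a, b) ≡ (312018, -30) mod (ℚ^×)²; places V = {2, 3, 5, 7, 17, 19, 23, ∞}.
(a,b)_5: α=2, u≡2; β=5, v≡1 (mod 5); (2|5)=-1, (1|5)=+1; sign (−1)^0·-1^5·+1^2 = -1.
(a,b)_17: α=1, u≡12; β=2, v≡4 (mod 17); (12|17)=-1, (4|17)=+1; sign (−1)^0·-1^2·+1^1 = +1.
(a,b)_19: α=1, u≡11; β=2, v≡10 (mod 19); (11|19)=+1, (10|19)=-1; sign (−1)^0·+1^2·-1^1 = -1.
(a,b)_∞: sgn(312018)=+, sgn(-30)=−, so +1.
(a,b)_3: α=1, u≡2; β=3, v≡2 (mod 3); (2|3)=-1, (2|3)=-1; sign (−1)^1·-1^3·-1^1 = -1.
(a,b)_23: α=1, u≡14; β=2, v≡3 (mod 23); (14|23)=-1, (3|23)=+1; sign (−1)^0·-1^2·+1^1 = +1.
(a,b)_2: α=3, β=9; u≡1, v≡1 (mod 8); ε(u)ε(v)=0·0, αω(v)=3·0, βω(u)=9·0; sum ≡ 0  ⇒  +1.
(a,b)_7: α=1, u≡3; β=0, v≡5 (mod 7); (3|7)=-1, (5|7)=-1; sign (−1)^0·-1^0·-1^1 = -1.
(312018, -30 / ℚ) ramifies at {3, 5, 7, 19}: a division algebra.

[3, 5, 7, 19]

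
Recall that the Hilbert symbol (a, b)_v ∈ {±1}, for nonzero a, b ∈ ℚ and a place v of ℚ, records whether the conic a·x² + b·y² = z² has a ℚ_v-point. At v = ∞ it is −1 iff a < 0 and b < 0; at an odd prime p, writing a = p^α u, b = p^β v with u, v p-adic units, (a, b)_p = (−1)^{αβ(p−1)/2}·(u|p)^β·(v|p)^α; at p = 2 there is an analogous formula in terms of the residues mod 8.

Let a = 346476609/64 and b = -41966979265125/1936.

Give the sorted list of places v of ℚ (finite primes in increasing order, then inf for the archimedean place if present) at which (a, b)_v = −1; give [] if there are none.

(a, b) ≡ (41, -198645) mod (ℚ^×)²; places V = {2, 3, 5, 11, 17, 19, 41, ∞}.
(a,b)_∞: sgn(41)=+, sgn(-198645)=−, so +1.
(a,b)_3: α=4, u≡2; β=5, v≡1 (mod 3); (2|3)=-1, (1|3)=+1; sign (−1)^0·-1^5·+1^4 = -1.
(a,b)_41: α=1, u≡31; β=1, v≡26 (mod 41); (31|41)=+1, (26|41)=-1; sign (−1)^0·+1^1·-1^1 = -1.
(a,b)_5: α=0, u≡1; β=3, v≡4 (mod 5); (1|5)=+1, (4|5)=+1; sign (−1)^0·+1^3·+1^0 = +1.
(a,b)_2: α=-6, β=-4; u≡1, v≡3 (mod 8); ε(u)ε(v)=0·1, αω(v)=-6·1, βω(u)=-4·0; sum ≡ 0  ⇒  +1.
(a,b)_17: α=2, u≡11; β=3, v≡7 (mod 17); (11|17)=-1, (7|17)=-1; sign (−1)^0·-1^3·-1^2 = -1.
(a,b)_11: α=0, u≡8; β=-2, v≡4 (mod 11); (8|11)=-1, (4|11)=+1; sign (−1)^0·-1^-2·+1^0 = +1.
(a,b)_19: α=2, u≡14; β=3, v≡15 (mod 19); (14|19)=-1, (15|19)=-1; sign (−1)^0·-1^3·-1^2 = -1.
|Ram(41, -198645)| = 4, even; anisotropic at {3, 17, 19, 41}.

[3, 17, 19, 41]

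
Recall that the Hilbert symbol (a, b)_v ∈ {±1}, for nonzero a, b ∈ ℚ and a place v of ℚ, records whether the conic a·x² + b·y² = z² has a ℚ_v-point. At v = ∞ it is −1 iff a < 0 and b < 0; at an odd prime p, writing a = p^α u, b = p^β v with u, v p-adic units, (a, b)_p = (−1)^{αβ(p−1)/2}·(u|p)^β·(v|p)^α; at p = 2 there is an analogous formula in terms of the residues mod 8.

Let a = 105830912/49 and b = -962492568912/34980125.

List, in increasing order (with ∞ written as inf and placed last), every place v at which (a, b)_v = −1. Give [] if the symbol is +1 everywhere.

[5, 7]

(a, b) ≡ (413402, -810985) mod (ℚ^×)²; places V = {2, 3, 5, 7, 11, 17, 19, 23, 29, 43, 47, ∞}.
(a,b)_19: α=1, u≡18; β=0, v≡5 (mod 19); (18|19)=-1, (5|19)=+1; sign (−1)^0·-1^0·+1^1 = +1.
(a,b)_5: α=0, u≡3; β=-3, v≡3 (mod 5); (3|5)=-1, (3|5)=-1; sign (−1)^0·-1^-3·-1^0 = -1.
(a,b)_17: α=0, u≡2; β=1, v≡10 (mod 17); (2|17)=+1, (10|17)=-1; sign (−1)^0·+1^1·-1^0 = +1.
(a,b)_23: α=1, u≡11; β=-4, v≡18 (mod 23); (11|23)=-1, (18|23)=+1; sign (−1)^0·-1^-4·+1^1 = +1.
(a,b)_43: α=1, u≡6; β=0, v≡35 (mod 43); (6|43)=+1, (35|43)=+1; sign (−1)^0·+1^0·+1^1 = +1.
(a,b)_7: α=-2, u≡5; β=3, v≡2 (mod 7); (5|7)=-1, (2|7)=+1; sign (−1)^0·-1^3·+1^-2 = -1.
(a,b)_11: α=1, u≡8; β=0, v≡4 (mod 11); (8|11)=-1, (4|11)=+1; sign (−1)^0·-1^0·+1^1 = +1.
(a,b)_∞: sgn(413402)=+, sgn(-810985)=−, so +1.
(a,b)_3: α=0, u≡2; β=2, v≡2 (mod 3); (2|3)=-1, (2|3)=-1; sign (−1)^0·-1^2·-1^0 = +1.
(a,b)_29: α=0, u≡20; β=3, v≡6 (mod 29); (20|29)=+1, (6|29)=+1; sign (−1)^0·+1^3·+1^0 = +1.
(a,b)_2: α=9, β=4; u≡5, v≡7 (mod 8); ε(u)ε(v)=0·1, αω(v)=9·0, βω(u)=4·1; sum ≡ 0  ⇒  +1.
(a,b)_47: α=0, u≡36; β=1, v≡11 (mod 47); (36|47)=+1, (11|47)=-1; sign (−1)^0·+1^1·-1^0 = +1.
|Ram(413402, -810985)| = 2, even; anisotropic at {5, 7}.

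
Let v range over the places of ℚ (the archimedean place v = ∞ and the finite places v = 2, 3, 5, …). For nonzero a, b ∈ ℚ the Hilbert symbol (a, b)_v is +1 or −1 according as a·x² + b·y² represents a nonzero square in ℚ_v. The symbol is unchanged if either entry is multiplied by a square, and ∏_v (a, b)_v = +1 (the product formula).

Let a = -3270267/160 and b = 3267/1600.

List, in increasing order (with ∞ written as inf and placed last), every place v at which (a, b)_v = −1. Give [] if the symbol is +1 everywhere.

[2, 3, 5, 7]

Mod squares: a ≡ -30030, b ≡ 3. Check v ∈ {∞, 2, 3, 5, 7, 11, 13}.
v=5: a=5^-1·(≡4), b=5^-2·(≡3) mod 5; (4|5)=+1, (3|5)=-1; (−1)^{-1·-2·2}·(+1)^-2·(-1)^-1 = -1.
v=7: a=7^1·(≡1), b=7^0·(≡3) mod 7; (1|7)=+1, (3|7)=-1; (−1)^{1·0·3}·(+1)^0·(-1)^1 = -1.
v=3: a=3^3·(≡1), b=3^3·(≡1) mod 3; (1|3)=+1, (1|3)=+1; (−1)^{3·3·1}·(+1)^3·(+1)^3 = -1.
v=2: v_2(a)=-5, v_2(b)=-6; units ≡ 1, 3 (mod 8); ε·ε+αω+βω = 0·1+-5·1+-6·0 ≡ 1  ⇒  (a,b)_2 = -1.
v=∞: -30030 < 0 and 3 > 0  ⇒  (a,b)_∞ = +1.
v=11: a=11^3·(≡3), b=11^2·(≡1) mod 11; (3|11)=+1, (1|11)=+1; (−1)^{3·2·5}·(+1)^2·(+1)^3 = +1.
v=13: a=13^1·(≡1), b=13^0·(≡4) mod 13; (1|13)=+1, (4|13)=+1; (−1)^{1·0·6}·(+1)^0·(+1)^1 = +1.
|Ram(-30030, 3)| = 4, even; anisotropic at {2, 3, 5, 7}.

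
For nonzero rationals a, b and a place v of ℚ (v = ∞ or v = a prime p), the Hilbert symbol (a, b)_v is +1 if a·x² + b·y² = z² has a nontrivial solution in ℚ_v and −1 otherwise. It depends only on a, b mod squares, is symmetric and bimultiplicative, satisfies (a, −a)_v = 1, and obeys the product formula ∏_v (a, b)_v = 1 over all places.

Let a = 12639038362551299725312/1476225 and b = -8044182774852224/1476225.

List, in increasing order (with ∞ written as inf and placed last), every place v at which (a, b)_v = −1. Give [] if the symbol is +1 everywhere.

[2, 7, 13, 23]

(a, b) ≡ (598, -266) mod (ℚ^×)²; places V = {2, 3, 5, 7, 11, 13, 19, 23, ∞}.
(a,b)_11: α=6, u≡3; β=4, v≡4 (mod 11); (3|11)=+1, (4|11)=+1; sign (−1)^0·+1^4·+1^6 = +1.
(a,b)_13: α=3, u≡5; β=2, v≡6 (mod 13); (5|13)=-1, (6|13)=-1; sign (−1)^0·-1^2·-1^3 = -1.
(a,b)_3: α=-10, u≡1; β=-10, v≡1 (mod 3); (1|3)=+1, (1|3)=+1; sign (−1)^0·+1^-10·+1^-10 = +1.
(a,b)_2: α=11, β=7; u≡3, v≡3 (mod 8); ε(u)ε(v)=1·1, αω(v)=11·1, βω(u)=7·1; sum ≡ 1  ⇒  -1.
(a,b)_5: α=-2, u≡3; β=-2, v≡4 (mod 5); (3|5)=-1, (4|5)=+1; sign (−1)^0·-1^-2·+1^-2 = +1.
(a,b)_19: α=4, u≡6; β=3, v≡11 (mod 19); (6|19)=+1, (11|19)=+1; sign (−1)^0·+1^3·+1^4 = +1.
(a,b)_23: α=3, u≡3; β=2, v≡21 (mod 23); (3|23)=+1, (21|23)=-1; sign (−1)^0·+1^2·-1^3 = -1.
(a,b)_7: α=0, u≡3; β=1, v≡2 (mod 7); (3|7)=-1, (2|7)=+1; sign (−1)^0·-1^1·+1^0 = -1.
(a,b)_∞: sgn(598)=+, sgn(-266)=−, so +1.
(598, -266 / ℚ) ramifies at {2, 7, 13, 23}: a division algebra.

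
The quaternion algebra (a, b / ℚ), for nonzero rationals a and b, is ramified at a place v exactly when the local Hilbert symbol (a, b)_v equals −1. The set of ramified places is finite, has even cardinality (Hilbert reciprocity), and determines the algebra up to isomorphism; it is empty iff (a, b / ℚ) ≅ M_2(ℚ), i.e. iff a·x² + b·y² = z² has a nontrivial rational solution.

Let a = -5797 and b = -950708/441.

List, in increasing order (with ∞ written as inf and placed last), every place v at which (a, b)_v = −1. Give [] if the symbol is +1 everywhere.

[2, 17, 31, inf]

(a, b) ≡ (-5797, -237677) mod (ℚ^×)²; places V = {2, 3, 7, 11, 17, 31, 41, ∞}.
(a,b)_7: α=0, u≡6; β=-2, v≡2 (mod 7); (6|7)=-1, (2|7)=+1; sign (−1)^0·-1^-2·+1^0 = +1.
(a,b)_∞: sgn(-5797)=−, sgn(-237677)=−, so -1.
(a,b)_3: α=0, u≡2; β=-2, v≡1 (mod 3); (2|3)=-1, (1|3)=+1; sign (−1)^0·-1^-2·+1^0 = +1.
(a,b)_31: α=1, u≡30; β=1, v≡12 (mod 31); (30|31)=-1, (12|31)=-1; sign (−1)^1·-1^1·-1^1 = -1.
(a,b)_11: α=1, u≡1; β=1, v≡10 (mod 11); (1|11)=+1, (10|11)=-1; sign (−1)^1·+1^1·-1^1 = +1.
(a,b)_41: α=0, u≡25; β=1, v≡31 (mod 41); (25|41)=+1, (31|41)=+1; sign (−1)^0·+1^1·+1^0 = +1.
(a,b)_2: α=0, β=2; u≡3, v≡3 (mod 8); ε(u)ε(v)=1·1, αω(v)=0·1, βω(u)=2·1; sum ≡ 1  ⇒  -1.
(a,b)_17: α=1, u≡16; β=1, v≡11 (mod 17); (16|17)=+1, (11|17)=-1; sign (−1)^0·+1^1·-1^1 = -1.
|Ram(-5797, -237677)| = 4, even; anisotropic at {2, 17, 31, ∞}.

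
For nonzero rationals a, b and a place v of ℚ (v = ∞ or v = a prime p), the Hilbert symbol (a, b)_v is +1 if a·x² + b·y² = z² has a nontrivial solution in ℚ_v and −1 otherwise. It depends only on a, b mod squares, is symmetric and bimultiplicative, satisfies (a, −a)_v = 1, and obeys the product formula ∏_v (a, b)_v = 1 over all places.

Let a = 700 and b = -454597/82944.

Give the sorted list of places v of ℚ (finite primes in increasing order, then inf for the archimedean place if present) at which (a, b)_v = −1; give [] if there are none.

(a, b) ≡ (7, -13) mod (ℚ^×)²; places V = {2, 3, 5, 7, 11, 13, 17, ∞}.
(a,b)_∞: sgn(7)=+, sgn(-13)=−, so +1.
(a,b)_2: α=2, β=-10; u≡7, v≡3 (mod 8); ε(u)ε(v)=1·1, αω(v)=2·1, βω(u)=-10·0; sum ≡ 1  ⇒  -1.
(a,b)_17: α=0, u≡3; β=2, v≡8 (mod 17); (3|17)=-1, (8|17)=+1; sign (−1)^0·-1^2·+1^0 = +1.
(a,b)_7: α=1, u≡2; β=0, v≡4 (mod 7); (2|7)=+1, (4|7)=+1; sign (−1)^0·+1^0·+1^1 = +1.
(a,b)_3: α=0, u≡1; β=-4, v≡2 (mod 3); (1|3)=+1, (2|3)=-1; sign (−1)^0·+1^-4·-1^0 = +1.
(a,b)_13: α=0, u≡11; β=1, v≡10 (mod 13); (11|13)=-1, (10|13)=+1; sign (−1)^0·-1^1·+1^0 = -1.
(a,b)_11: α=0, u≡7; β=2, v≡4 (mod 11); (7|11)=-1, (4|11)=+1; sign (−1)^0·-1^2·+1^0 = +1.
(a,b)_5: α=2, u≡3; β=0, v≡2 (mod 5); (3|5)=-1, (2|5)=-1; sign (−1)^0·-1^0·-1^2 = +1.
Ram(7, -13) = {2, 13}; no ℚ_2-point on the conic.

[2, 13]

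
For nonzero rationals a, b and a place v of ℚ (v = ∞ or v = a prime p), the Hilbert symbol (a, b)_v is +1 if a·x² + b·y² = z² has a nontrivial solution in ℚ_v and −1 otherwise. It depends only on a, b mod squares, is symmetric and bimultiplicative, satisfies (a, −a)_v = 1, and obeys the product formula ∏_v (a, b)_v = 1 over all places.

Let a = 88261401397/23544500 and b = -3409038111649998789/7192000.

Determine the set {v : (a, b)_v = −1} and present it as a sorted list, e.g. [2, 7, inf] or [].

Mod squares: a ≡ 185, b ≡ -310155. Check v ∈ {∞, 2, 3, 5, 7, 13, 17, 23, 29, 31, 37, 41}.
v=13: a=13^4·(≡12), b=13^4·(≡12) mod 13; (12|13)=+1, (12|13)=+1; (−1)^{4·4·6}·(+1)^4·(+1)^4 = +1.
v=23: a=23^0·(≡4), b=23^1·(≡3) mod 23; (4|23)=+1, (3|23)=+1; (−1)^{0·1·11}·(+1)^1·(+1)^0 = +1.
v=17: a=17^4·(≡2), b=17^4·(≡14) mod 17; (2|17)=+1, (14|17)=-1; (−1)^{4·4·8}·(+1)^4·(-1)^4 = +1.
v=31: a=31^-2·(≡11), b=31^-1·(≡8) mod 31; (11|31)=-1, (8|31)=+1; (−1)^{-2·-1·15}·(-1)^-1·(+1)^-2 = -1.
v=41: a=41^0·(≡23), b=41^2·(≡25) mod 41; (23|41)=+1, (25|41)=+1; (−1)^{0·2·20}·(+1)^2·(+1)^0 = +1.
v=2: v_2(a)=-2, v_2(b)=-6; units ≡ 1, 5 (mod 8); ε·ε+αω+βω = 0·0+-2·1+-6·0 ≡ 0  ⇒  (a,b)_2 = +1.
v=29: a=29^0·(≡19), b=29^-1·(≡7) mod 29; (19|29)=-1, (7|29)=+1; (−1)^{0·-1·14}·(-1)^-1·(+1)^0 = -1.
v=5: a=5^-3·(≡2), b=5^-3·(≡1) mod 5; (2|5)=-1, (1|5)=+1; (−1)^{-3·-3·2}·(-1)^-3·(+1)^-3 = -1.
v=37: a=37^1·(≡6), b=37^2·(≡25) mod 37; (6|37)=-1, (25|37)=+1; (−1)^{1·2·18}·(-1)^2·(+1)^1 = +1.
v=∞: 185 > 0 and -310155 < 0  ⇒  (a,b)_∞ = +1.
v=3: a=3^0·(≡2), b=3^3·(≡1) mod 3; (2|3)=-1, (1|3)=+1; (−1)^{0·3·1}·(-1)^3·(+1)^0 = -1.
v=7: a=7^-2·(≡6), b=7^0·(≡1) mod 7; (6|7)=-1, (1|7)=+1; (−1)^{-2·0·3}·(-1)^0·(+1)^-2 = +1.
Ram(185, -310155) = {3, 5, 29, 31}; no ℚ_3-point on the conic.

[3, 5, 29, 31]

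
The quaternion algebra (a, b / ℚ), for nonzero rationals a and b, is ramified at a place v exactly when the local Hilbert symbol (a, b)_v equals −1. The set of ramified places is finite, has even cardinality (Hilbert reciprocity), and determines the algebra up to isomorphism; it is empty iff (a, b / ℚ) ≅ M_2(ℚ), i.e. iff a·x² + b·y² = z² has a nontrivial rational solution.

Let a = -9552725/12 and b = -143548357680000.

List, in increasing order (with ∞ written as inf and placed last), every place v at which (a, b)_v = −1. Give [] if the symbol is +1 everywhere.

[3, 7, 17, inf]

(a, b) ≡ (-6783, -78) mod (ℚ^×)²; places V = {2, 3, 5, 7, 13, 17, 19, ∞}.
(a,b)_2: α=-2, β=7; u≡1, v≡1 (mod 8); ε(u)ε(v)=0·0, αω(v)=-2·0, βω(u)=7·0; sum ≡ 0  ⇒  +1.
(a,b)_7: α=1, u≡2; β=2, v≡3 (mod 7); (2|7)=+1, (3|7)=-1; sign (−1)^0·+1^2·-1^1 = -1.
(a,b)_13: α=2, u≡1; β=1, v≡2 (mod 13); (1|13)=+1, (2|13)=-1; sign (−1)^0·+1^1·-1^2 = +1.
(a,b)_19: α=1, u≡5; β=2, v≡11 (mod 19); (5|19)=+1, (11|19)=+1; sign (−1)^0·+1^2·+1^1 = +1.
(a,b)_3: α=-1, u≡1; β=3, v≡1 (mod 3); (1|3)=+1, (1|3)=+1; sign (−1)^1·+1^3·+1^-1 = -1.
(a,b)_∞: sgn(-6783)=−, sgn(-78)=−, so -1.
(a,b)_17: α=1, u≡15; β=2, v≡11 (mod 17); (15|17)=+1, (11|17)=-1; sign (−1)^0·+1^2·-1^1 = -1.
(a,b)_5: α=2, u≡3; β=4, v≡2 (mod 5); (3|5)=-1, (2|5)=-1; sign (−1)^0·-1^4·-1^2 = +1.
Ram(-6783, -78) = {3, 7, 17, ∞}; no ℚ_3-point on the conic.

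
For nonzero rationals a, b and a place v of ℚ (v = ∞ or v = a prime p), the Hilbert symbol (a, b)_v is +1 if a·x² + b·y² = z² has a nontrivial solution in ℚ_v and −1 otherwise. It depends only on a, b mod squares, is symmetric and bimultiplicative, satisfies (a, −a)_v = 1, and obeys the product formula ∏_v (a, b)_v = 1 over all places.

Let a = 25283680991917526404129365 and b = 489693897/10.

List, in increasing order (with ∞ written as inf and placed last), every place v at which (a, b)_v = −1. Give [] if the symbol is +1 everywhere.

(a, b) ≡ (26565, 91770) mod (ℚ^×)²; places V = {2, 3, 5, 7, 11, 19, 23, ∞}.
(a,b)_7: α=9, u≡4; β=3, v≡5 (mod 7); (4|7)=+1, (5|7)=-1; sign (−1)^1·+1^3·-1^9 = +1.
(a,b)_3: α=11, u≡2; β=3, v≡2 (mod 3); (2|3)=-1, (2|3)=-1; sign (−1)^1·-1^3·-1^11 = -1.
(a,b)_2: α=0, β=-1; u≡5, v≡5 (mod 8); ε(u)ε(v)=0·0, αω(v)=0·1, βω(u)=-1·1; sum ≡ 1  ⇒  -1.
(a,b)_11: α=5, u≡2; β=2, v≡8 (mod 11); (2|11)=-1, (8|11)=-1; sign (−1)^0·-1^2·-1^5 = -1.
(a,b)_19: α=2, u≡18; β=1, v≡11 (mod 19); (18|19)=-1, (11|19)=+1; sign (−1)^0·-1^1·+1^2 = -1.
(a,b)_∞: sgn(26565)=+, sgn(91770)=+, so +1.
(a,b)_23: α=3, u≡20; β=1, v≡10 (mod 23); (20|23)=-1, (10|23)=-1; sign (−1)^1·-1^1·-1^3 = -1.
(a,b)_5: α=1, u≡3; β=-1, v≡1 (mod 5); (3|5)=-1, (1|5)=+1; sign (−1)^0·-1^-1·+1^1 = -1.
(26565, 91770 / ℚ) ramifies at {2, 3, 5, 11, 19, 23}: a division algebra.

[2, 3, 5, 11, 19, 23]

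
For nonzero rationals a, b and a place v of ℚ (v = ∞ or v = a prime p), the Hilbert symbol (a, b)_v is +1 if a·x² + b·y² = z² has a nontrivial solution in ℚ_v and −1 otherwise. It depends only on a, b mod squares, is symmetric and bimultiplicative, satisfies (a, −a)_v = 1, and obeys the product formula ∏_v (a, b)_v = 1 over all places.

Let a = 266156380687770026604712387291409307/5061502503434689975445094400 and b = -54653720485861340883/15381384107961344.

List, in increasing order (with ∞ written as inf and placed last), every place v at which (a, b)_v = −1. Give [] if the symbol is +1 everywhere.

(a, b) ≡ (3, -4433) mod (ℚ^×)²; places V = {2, 3, 5, 7, 11, 13, 23, 31, 37, 41, 47, ∞}.
(a,b)_47: α=-6, u≡17; β=-4, v≡16 (mod 47); (17|47)=+1, (16|47)=+1; sign (−1)^0·+1^-4·+1^-6 = +1.
(a,b)_7: α=4, u≡6; β=0, v≡6 (mod 7); (6|7)=-1, (6|7)=-1; sign (−1)^0·-1^0·-1^4 = +1.
(a,b)_3: α=23, u≡1; β=16, v≡1 (mod 3); (1|3)=+1, (1|3)=+1; sign (−1)^0·+1^16·+1^23 = +1.
(a,b)_41: α=4, u≡34; β=2, v≡23 (mod 41); (34|41)=-1, (23|41)=+1; sign (−1)^0·-1^2·+1^4 = +1.
(a,b)_2: α=-20, β=-10; u≡3, v≡7 (mod 8); ε(u)ε(v)=1·1, αω(v)=-20·0, βω(u)=-10·1; sum ≡ 1  ⇒  -1.
(a,b)_31: α=2, u≡12; β=1, v≡30 (mod 31); (12|31)=-1, (30|31)=-1; sign (−1)^0·-1^1·-1^2 = -1.
(a,b)_23: α=-6, u≡4; β=-4, v≡13 (mod 23); (4|23)=+1, (13|23)=+1; sign (−1)^0·+1^-4·+1^-6 = +1.
(a,b)_5: α=-2, u≡2; β=0, v≡3 (mod 5); (2|5)=-1, (3|5)=-1; sign (−1)^0·-1^0·-1^-2 = +1.
(a,b)_11: α=-2, u≡5; β=-1, v≡4 (mod 11); (5|11)=+1, (4|11)=+1; sign (−1)^0·+1^-1·+1^-2 = +1.
(a,b)_37: α=6, u≡36; β=4, v≡25 (mod 37); (36|37)=+1, (25|37)=+1; sign (−1)^0·+1^4·+1^6 = +1.
(a,b)_13: α=2, u≡10; β=1, v≡3 (mod 13); (10|13)=+1, (3|13)=+1; sign (−1)^0·+1^1·+1^2 = +1.
(a,b)_∞: sgn(3)=+, sgn(-4433)=−, so +1.
|Ram(3, -4433)| = 2, even; anisotropic at {2, 31}.

[2, 31]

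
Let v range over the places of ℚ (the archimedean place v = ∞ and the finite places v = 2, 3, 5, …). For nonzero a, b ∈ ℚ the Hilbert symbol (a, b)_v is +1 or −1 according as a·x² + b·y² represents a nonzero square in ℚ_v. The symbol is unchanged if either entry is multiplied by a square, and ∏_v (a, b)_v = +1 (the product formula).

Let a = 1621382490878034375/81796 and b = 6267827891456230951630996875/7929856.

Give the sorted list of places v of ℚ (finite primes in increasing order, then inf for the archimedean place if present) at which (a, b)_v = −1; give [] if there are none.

(a, b) ≡ (798464753895, 819795) mod (ℚ^×)²; places V = {2, 3, 5, 7, 11, 13, 17, 19, 23, 31, 41, 43, 47, 53, ∞}.
(a,b)_31: α=1, u≡6; β=1, v≡20 (mod 31); (6|31)=-1, (20|31)=+1; sign (−1)^1·-1^1·+1^1 = +1.
(a,b)_47: α=1, u≡29; β=2, v≡8 (mod 47); (29|47)=-1, (8|47)=+1; sign (−1)^0·-1^2·+1^1 = +1.
(a,b)_2: α=-2, β=-16; u≡7, v≡3 (mod 8); ε(u)ε(v)=1·1, αω(v)=-2·1, βω(u)=-16·0; sum ≡ 1  ⇒  -1.
(a,b)_11: α=-2, u≡8; β=-2, v≡1 (mod 11); (8|11)=-1, (1|11)=+1; sign (−1)^0·-1^-2·+1^-2 = +1.
(a,b)_43: α=1, u≡14; β=1, v≡16 (mod 43); (14|43)=+1, (16|43)=+1; sign (−1)^1·+1^1·+1^1 = -1.
(a,b)_13: α=-2, u≡12; β=0, v≡5 (mod 13); (12|13)=+1, (5|13)=-1; sign (−1)^0·+1^0·-1^-2 = +1.
(a,b)_3: α=3, u≡1; β=7, v≡1 (mod 3); (1|3)=+1, (1|3)=+1; sign (−1)^1·+1^7·+1^3 = -1.
(a,b)_5: α=5, u≡1; β=5, v≡4 (mod 5); (1|5)=+1, (4|5)=+1; sign (−1)^0·+1^5·+1^5 = +1.
(a,b)_∞: sgn(798464753895)=+, sgn(819795)=+, so +1.
(a,b)_7: α=0, u≡1; β=2, v≡1 (mod 7); (1|7)=+1, (1|7)=+1; sign (−1)^0·+1^2·+1^0 = +1.
(a,b)_53: α=1, u≡33; β=2, v≡38 (mod 53); (33|53)=-1, (38|53)=+1; sign (−1)^0·-1^2·+1^1 = +1.
(a,b)_19: α=2, u≡6; β=2, v≡12 (mod 19); (6|19)=+1, (12|19)=-1; sign (−1)^0·+1^2·-1^2 = +1.
(a,b)_17: α=1, u≡12; β=2, v≡4 (mod 17); (12|17)=-1, (4|17)=+1; sign (−1)^0·-1^2·+1^1 = +1.
(a,b)_23: α=1, u≡3; β=2, v≡18 (mod 23); (3|23)=+1, (18|23)=+1; sign (−1)^0·+1^2·+1^1 = +1.
(a,b)_41: α=1, u≡25; β=1, v≡26 (mod 41); (25|41)=+1, (26|41)=-1; sign (−1)^0·+1^1·-1^1 = -1.
|Ram(798464753895, 819795)| = 4, even; anisotropic at {2, 3, 41, 43}.

[2, 3, 41, 43]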